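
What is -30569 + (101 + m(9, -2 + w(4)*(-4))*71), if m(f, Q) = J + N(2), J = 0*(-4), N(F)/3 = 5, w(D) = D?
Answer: -29403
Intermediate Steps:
N(F) = 15 (N(F) = 3*5 = 15)
J = 0
m(f, Q) = 15 (m(f, Q) = 0 + 15 = 15)
-30569 + (101 + m(9, -2 + w(4)*(-4))*71) = -30569 + (101 + 15*71) = -30569 + (101 + 1065) = -30569 + 1166 = -29403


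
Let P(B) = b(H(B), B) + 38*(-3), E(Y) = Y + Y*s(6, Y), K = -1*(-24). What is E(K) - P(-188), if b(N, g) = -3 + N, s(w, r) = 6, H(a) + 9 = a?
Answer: 482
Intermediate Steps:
H(a) = -9 + a
K = 24
E(Y) = 7*Y (E(Y) = Y + Y*6 = Y + 6*Y = 7*Y)
P(B) = -126 + B (P(B) = (-3 + (-9 + B)) + 38*(-3) = (-12 + B) - 114 = -126 + B)
E(K) - P(-188) = 7*24 - (-126 - 188) = 168 - 1*(-314) = 168 + 314 = 482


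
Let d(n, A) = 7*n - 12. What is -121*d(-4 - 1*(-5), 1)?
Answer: 605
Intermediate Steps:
d(n, A) = -12 + 7*n
-121*d(-4 - 1*(-5), 1) = -121*(-12 + 7*(-4 - 1*(-5))) = -121*(-12 + 7*(-4 + 5)) = -121*(-12 + 7*1) = -121*(-12 + 7) = -121*(-5) = 605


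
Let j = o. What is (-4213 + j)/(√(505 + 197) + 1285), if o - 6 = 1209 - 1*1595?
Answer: -5902005/1650523 + 13779*√78/1650523 ≈ -3.5021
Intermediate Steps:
o = -380 (o = 6 + (1209 - 1*1595) = 6 + (1209 - 1595) = 6 - 386 = -380)
j = -380
(-4213 + j)/(√(505 + 197) + 1285) = (-4213 - 380)/(√(505 + 197) + 1285) = -4593/(√702 + 1285) = -4593/(3*√78 + 1285) = -4593/(1285 + 3*√78)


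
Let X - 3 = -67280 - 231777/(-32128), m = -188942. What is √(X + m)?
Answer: I*√4132249272010/4016 ≈ 506.17*I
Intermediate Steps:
X = -2161243679/32128 (X = 3 + (-67280 - 231777/(-32128)) = 3 + (-67280 - 231777*(-1)/32128) = 3 + (-67280 - 1*(-231777/32128)) = 3 + (-67280 + 231777/32128) = 3 - 2161340063/32128 = -2161243679/32128 ≈ -67270.)
√(X + m) = √(-2161243679/32128 - 188942) = √(-8231572255/32128) = I*√4132249272010/4016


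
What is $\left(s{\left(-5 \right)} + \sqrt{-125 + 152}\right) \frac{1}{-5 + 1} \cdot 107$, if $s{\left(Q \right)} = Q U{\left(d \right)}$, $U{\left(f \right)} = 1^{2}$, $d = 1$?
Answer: $\frac{535}{4} - \frac{321 \sqrt{3}}{4} \approx -5.2471$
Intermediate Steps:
$U{\left(f \right)} = 1$
$s{\left(Q \right)} = Q$ ($s{\left(Q \right)} = Q 1 = Q$)
$\left(s{\left(-5 \right)} + \sqrt{-125 + 152}\right) \frac{1}{-5 + 1} \cdot 107 = \left(-5 + \sqrt{-125 + 152}\right) \frac{1}{-5 + 1} \cdot 107 = \left(-5 + \sqrt{27}\right) \frac{1}{-4} \cdot 107 = \left(-5 + 3 \sqrt{3}\right) \left(\left(- \frac{1}{4}\right) 107\right) = \left(-5 + 3 \sqrt{3}\right) \left(- \frac{107}{4}\right) = \frac{535}{4} - \frac{321 \sqrt{3}}{4}$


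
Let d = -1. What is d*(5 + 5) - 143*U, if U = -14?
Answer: 1992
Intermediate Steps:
d*(5 + 5) - 143*U = -(5 + 5) - 143*(-14) = -1*10 + 2002 = -10 + 2002 = 1992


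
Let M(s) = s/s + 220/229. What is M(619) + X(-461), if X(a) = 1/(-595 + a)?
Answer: 473915/241824 ≈ 1.9598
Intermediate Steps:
M(s) = 449/229 (M(s) = 1 + 220*(1/229) = 1 + 220/229 = 449/229)
M(619) + X(-461) = 449/229 + 1/(-595 - 461) = 449/229 + 1/(-1056) = 449/229 - 1/1056 = 473915/241824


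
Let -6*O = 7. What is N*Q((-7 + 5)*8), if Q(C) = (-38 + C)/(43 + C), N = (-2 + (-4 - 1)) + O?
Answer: 49/3 ≈ 16.333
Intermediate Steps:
O = -7/6 (O = -1/6*7 = -7/6 ≈ -1.1667)
N = -49/6 (N = (-2 + (-4 - 1)) - 7/6 = (-2 - 5) - 7/6 = -7 - 7/6 = -49/6 ≈ -8.1667)
Q(C) = (-38 + C)/(43 + C)
N*Q((-7 + 5)*8) = -49*(-38 + (-7 + 5)*8)/(6*(43 + (-7 + 5)*8)) = -49*(-38 - 2*8)/(6*(43 - 2*8)) = -49*(-38 - 16)/(6*(43 - 16)) = -49*(-54)/(6*27) = -49*(-54)/162 = -49/6*(-2) = 49/3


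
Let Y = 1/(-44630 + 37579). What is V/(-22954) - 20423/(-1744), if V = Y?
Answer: 1652717531193/141132026288 ≈ 11.710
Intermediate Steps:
Y = -1/7051 (Y = 1/(-7051) = -1/7051 ≈ -0.00014182)
V = -1/7051 ≈ -0.00014182
V/(-22954) - 20423/(-1744) = -1/7051/(-22954) - 20423/(-1744) = -1/7051*(-1/22954) - 20423*(-1/1744) = 1/161848654 + 20423/1744 = 1652717531193/141132026288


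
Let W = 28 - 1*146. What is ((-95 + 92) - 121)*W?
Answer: 14632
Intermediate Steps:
W = -118 (W = 28 - 146 = -118)
((-95 + 92) - 121)*W = ((-95 + 92) - 121)*(-118) = (-3 - 121)*(-118) = -124*(-118) = 14632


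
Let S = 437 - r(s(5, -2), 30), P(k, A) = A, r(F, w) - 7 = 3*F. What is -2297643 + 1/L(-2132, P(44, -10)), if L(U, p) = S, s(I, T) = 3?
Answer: -967307702/421 ≈ -2.2976e+6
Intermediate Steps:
r(F, w) = 7 + 3*F
S = 421 (S = 437 - (7 + 3*3) = 437 - (7 + 9) = 437 - 1*16 = 437 - 16 = 421)
L(U, p) = 421
-2297643 + 1/L(-2132, P(44, -10)) = -2297643 + 1/421 = -967307702/421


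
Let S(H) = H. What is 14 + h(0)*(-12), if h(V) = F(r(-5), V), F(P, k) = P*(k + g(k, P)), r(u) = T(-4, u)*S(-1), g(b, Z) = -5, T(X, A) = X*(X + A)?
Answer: -2146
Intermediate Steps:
T(X, A) = X*(A + X)
r(u) = -16 + 4*u (r(u) = -4*(u - 4)*(-1) = -4*(-4 + u)*(-1) = (16 - 4*u)*(-1) = -16 + 4*u)
F(P, k) = P*(-5 + k) (F(P, k) = P*(k - 5) = P*(-5 + k))
h(V) = 180 - 36*V (h(V) = (-16 + 4*(-5))*(-5 + V) = (-16 - 20)*(-5 + V) = -36*(-5 + V) = 180 - 36*V)
14 + h(0)*(-12) = 14 + (180 - 36*0)*(-12) = 14 + (180 + 0)*(-12) = 14 + 180*(-12) = 14 - 2160 = -2146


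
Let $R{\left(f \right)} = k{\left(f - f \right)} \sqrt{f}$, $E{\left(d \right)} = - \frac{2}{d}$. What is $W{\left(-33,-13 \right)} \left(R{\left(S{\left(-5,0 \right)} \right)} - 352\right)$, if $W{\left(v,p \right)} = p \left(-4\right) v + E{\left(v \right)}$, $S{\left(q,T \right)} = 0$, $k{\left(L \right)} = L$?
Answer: $\frac{1812032}{3} \approx 6.0401 \cdot 10^{5}$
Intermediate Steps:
$W{\left(v,p \right)} = - \frac{2}{v} - 4 p v$ ($W{\left(v,p \right)} = p \left(-4\right) v - \frac{2}{v} = - 4 p v - \frac{2}{v} = - \frac{2}{v} - 4 p v$)
$R{\left(f \right)} = 0$ ($R{\left(f \right)} = \left(f - f\right) \sqrt{f} = 0 \sqrt{f} = 0$)
$W{\left(-33,-13 \right)} \left(R{\left(S{\left(-5,0 \right)} \right)} - 352\right) = \left(- \frac{2}{-33} - \left(-52\right) \left(-33\right)\right) \left(0 - 352\right) = \left(\left(-2\right) \left(- \frac{1}{33}\right) - 1716\right) \left(-352\right) = \left(\frac{2}{33} - 1716\right) \left(-352\right) = \left(- \frac{56626}{33}\right) \left(-352\right) = \frac{1812032}{3}$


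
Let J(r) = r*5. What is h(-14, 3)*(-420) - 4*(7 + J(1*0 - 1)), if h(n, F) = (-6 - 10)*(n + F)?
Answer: -73928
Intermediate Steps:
h(n, F) = -16*F - 16*n (h(n, F) = -16*(F + n) = -16*F - 16*n)
J(r) = 5*r
h(-14, 3)*(-420) - 4*(7 + J(1*0 - 1)) = (-16*3 - 16*(-14))*(-420) - 4*(7 + 5*(1*0 - 1)) = (-48 + 224)*(-420) - 4*(7 + 5*(0 - 1)) = 176*(-420) - 4*(7 + 5*(-1)) = -73920 - 4*(7 - 5) = -73920 - 4*2 = -73920 - 8 = -73928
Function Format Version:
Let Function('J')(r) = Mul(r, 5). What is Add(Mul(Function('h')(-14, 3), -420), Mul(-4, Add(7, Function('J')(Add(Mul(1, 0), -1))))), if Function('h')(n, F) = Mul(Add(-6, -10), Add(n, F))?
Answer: -73928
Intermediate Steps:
Function('h')(n, F) = Add(Mul(-16, F), Mul(-16, n)) (Function('h')(n, F) = Mul(-16, Add(F, n)) = Add(Mul(-16, F), Mul(-16, n)))
Function('J')(r) = Mul(5, r)
Add(Mul(Function('h')(-14, 3), -420), Mul(-4, Add(7, Function('J')(Add(Mul(1, 0), -1))))) = Add(Mul(Add(Mul(-16, 3), Mul(-16, -14)), -420), Mul(-4, Add(7, Mul(5, Add(Mul(1, 0), -1))))) = Add(Mul(Add(-48, 224), -420), Mul(-4, Add(7, Mul(5, Add(0, -1))))) = Add(Mul(176, -420), Mul(-4, Add(7, Mul(5, -1)))) = Add(-73920, Mul(-4, Add(7, -5))) = Add(-73920, Mul(-4, 2)) = Add(-73920, -8) = -73928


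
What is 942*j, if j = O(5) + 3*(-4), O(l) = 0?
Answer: -11304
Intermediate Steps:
j = -12 (j = 0 + 3*(-4) = 0 - 12 = -12)
942*j = 942*(-12) = -11304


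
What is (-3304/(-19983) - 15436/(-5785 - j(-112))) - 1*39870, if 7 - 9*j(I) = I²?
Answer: -291573414797/7313778 ≈ -39866.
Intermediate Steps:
j(I) = 7/9 - I²/9
(-3304/(-19983) - 15436/(-5785 - j(-112))) - 1*39870 = (-3304/(-19983) - 15436/(-5785 - (7/9 - ⅑*(-112)²))) - 1*39870 = (-3304*(-1/19983) - 15436/(-5785 - (7/9 - ⅑*12544))) - 39870 = (3304/19983 - 15436/(-5785 - (7/9 - 12544/9))) - 39870 = (3304/19983 - 15436/(-5785 - 1*(-1393))) - 39870 = (3304/19983 - 15436/(-5785 + 1393)) - 39870 = (3304/19983 - 15436/(-4392)) - 39870 = (3304/19983 - 15436*(-1/4392)) - 39870 = (3304/19983 + 3859/1098) - 39870 = 26914063/7313778 - 39870 = -291573414797/7313778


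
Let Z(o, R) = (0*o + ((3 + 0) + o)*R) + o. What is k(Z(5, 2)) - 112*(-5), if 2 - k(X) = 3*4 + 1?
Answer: 549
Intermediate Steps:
Z(o, R) = o + R*(3 + o) (Z(o, R) = (0 + (3 + o)*R) + o = (0 + R*(3 + o)) + o = R*(3 + o) + o = o + R*(3 + o))
k(X) = -11 (k(X) = 2 - (3*4 + 1) = 2 - (12 + 1) = 2 - 1*13 = 2 - 13 = -11)
k(Z(5, 2)) - 112*(-5) = -11 - 112*(-5) = -11 + 560 = 549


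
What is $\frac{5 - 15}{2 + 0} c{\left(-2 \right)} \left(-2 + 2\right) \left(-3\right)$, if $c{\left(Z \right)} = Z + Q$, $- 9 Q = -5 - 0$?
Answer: $0$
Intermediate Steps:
$Q = \frac{5}{9}$ ($Q = - \frac{-5 - 0}{9} = - \frac{-5 + 0}{9} = \left(- \frac{1}{9}\right) \left(-5\right) = \frac{5}{9} \approx 0.55556$)
$c{\left(Z \right)} = \frac{5}{9} + Z$ ($c{\left(Z \right)} = Z + \frac{5}{9} = \frac{5}{9} + Z$)
$\frac{5 - 15}{2 + 0} c{\left(-2 \right)} \left(-2 + 2\right) \left(-3\right) = \frac{5 - 15}{2 + 0} \left(\frac{5}{9} - 2\right) \left(-2 + 2\right) \left(-3\right) = - \frac{10}{2} \left(- \frac{13}{9}\right) 0 \left(-3\right) = \left(-10\right) \frac{1}{2} \left(- \frac{13}{9}\right) 0 = \left(-5\right) \left(- \frac{13}{9}\right) 0 = \frac{65}{9} \cdot 0 = 0$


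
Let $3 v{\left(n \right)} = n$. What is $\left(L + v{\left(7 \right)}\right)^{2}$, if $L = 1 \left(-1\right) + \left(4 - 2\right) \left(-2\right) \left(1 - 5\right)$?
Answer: $\frac{2704}{9} \approx 300.44$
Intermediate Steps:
$v{\left(n \right)} = \frac{n}{3}$
$L = 15$ ($L = -1 + 2 \left(-2\right) \left(-4\right) = -1 - -16 = -1 + 16 = 15$)
$\left(L + v{\left(7 \right)}\right)^{2} = \left(15 + \frac{1}{3} \cdot 7\right)^{2} = \left(15 + \frac{7}{3}\right)^{2} = \left(\frac{52}{3}\right)^{2} = \frac{2704}{9}$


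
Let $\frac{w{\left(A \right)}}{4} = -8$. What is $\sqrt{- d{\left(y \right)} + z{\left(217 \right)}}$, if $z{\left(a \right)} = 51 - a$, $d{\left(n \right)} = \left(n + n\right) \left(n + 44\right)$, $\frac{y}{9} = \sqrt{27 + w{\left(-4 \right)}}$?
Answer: $2 \sqrt{161 - 198 i \sqrt{5}} \approx 35.556 - 24.904 i$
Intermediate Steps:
$w{\left(A \right)} = -32$ ($w{\left(A \right)} = 4 \left(-8\right) = -32$)
$y = 9 i \sqrt{5}$ ($y = 9 \sqrt{27 - 32} = 9 \sqrt{-5} = 9 i \sqrt{5} \approx 20.125 i$)
$d{\left(n \right)} = 2 n \left(44 + n\right)$
$\sqrt{- d{\left(y \right)} + z{\left(217 \right)}} = \sqrt{- 2 \cdot 9 i \sqrt{5} \left(44 + 9 i \sqrt{5}\right) + \left(51 - 217\right)} = \sqrt{- 18 i \sqrt{5} \left(44 + 9 i \sqrt{5}\right) + \left(51 - 217\right)} = \sqrt{- 18 i \sqrt{5} \left(44 + 9 i \sqrt{5}\right) - 166} = \sqrt{-166 - 18 i \sqrt{5} \left(44 + 9 i \sqrt{5}\right)}$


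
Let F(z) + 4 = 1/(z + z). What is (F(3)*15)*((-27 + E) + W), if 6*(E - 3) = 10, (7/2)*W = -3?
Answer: 56005/42 ≈ 1333.5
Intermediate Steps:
W = -6/7 (W = (2/7)*(-3) = -6/7 ≈ -0.85714)
E = 14/3 (E = 3 + (⅙)*10 = 3 + 5/3 = 14/3 ≈ 4.6667)
F(z) = -4 + 1/(2*z) (F(z) = -4 + 1/(z + z) = -4 + 1/(2*z))
(F(3)*15)*((-27 + E) + W) = ((-4 + (½)/3)*15)*((-27 + 14/3) - 6/7) = ((-4 + (½)*(⅓))*15)*(-67/3 - 6/7) = ((-4 + ⅙)*15)*(-487/21) = -23/6*15*(-487/21) = -115/2*(-487/21) = 56005/42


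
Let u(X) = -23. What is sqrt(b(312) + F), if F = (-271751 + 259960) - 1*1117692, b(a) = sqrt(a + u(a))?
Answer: I*sqrt(1129466) ≈ 1062.8*I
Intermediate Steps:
b(a) = sqrt(-23 + a) (b(a) = sqrt(a - 23) = sqrt(-23 + a))
F = -1129483 (F = -11791 - 1117692 = -1129483)
sqrt(b(312) + F) = sqrt(sqrt(-23 + 312) - 1129483) = sqrt(sqrt(289) - 1129483) = sqrt(17 - 1129483) = sqrt(-1129466) = I*sqrt(1129466)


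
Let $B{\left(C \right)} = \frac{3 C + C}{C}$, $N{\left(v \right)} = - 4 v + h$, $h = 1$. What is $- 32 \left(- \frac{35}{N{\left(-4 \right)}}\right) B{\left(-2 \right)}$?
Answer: $\frac{4480}{17} \approx 263.53$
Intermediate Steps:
$N{\left(v \right)} = 1 - 4 v$ ($N{\left(v \right)} = - 4 v + 1 = 1 - 4 v$)
$B{\left(C \right)} = 4$ ($B{\left(C \right)} = \frac{4 C}{C} = 4$)
$- 32 \left(- \frac{35}{N{\left(-4 \right)}}\right) B{\left(-2 \right)} = - 32 \left(- \frac{35}{1 - -16}\right) 4 = - 32 \left(- \frac{35}{1 + 16}\right) 4 = - 32 \left(- \frac{35}{17}\right) 4 = - 32 \left(\left(-35\right) \frac{1}{17}\right) 4 = \left(-32\right) \left(- \frac{35}{17}\right) 4 = \frac{1120}{17} \cdot 4 = \frac{4480}{17}$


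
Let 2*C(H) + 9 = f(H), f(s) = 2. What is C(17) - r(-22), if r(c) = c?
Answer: 37/2 ≈ 18.500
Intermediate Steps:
C(H) = -7/2 (C(H) = -9/2 + (½)*2 = -9/2 + 1 = -7/2)
C(17) - r(-22) = -7/2 - 1*(-22) = -7/2 + 22 = 37/2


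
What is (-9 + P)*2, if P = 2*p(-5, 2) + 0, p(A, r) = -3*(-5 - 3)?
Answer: 78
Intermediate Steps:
p(A, r) = 24 (p(A, r) = -3*(-8) = 24)
P = 48 (P = 2*24 + 0 = 48 + 0 = 48)
(-9 + P)*2 = (-9 + 48)*2 = 39*2 = 78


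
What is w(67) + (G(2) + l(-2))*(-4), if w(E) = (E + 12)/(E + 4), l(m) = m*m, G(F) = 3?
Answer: -1909/71 ≈ -26.887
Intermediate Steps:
l(m) = m²
w(E) = (12 + E)/(4 + E)
w(67) + (G(2) + l(-2))*(-4) = (12 + 67)/(4 + 67) + (3 + (-2)²)*(-4) = 79/71 + (3 + 4)*(-4) = (1/71)*79 + 7*(-4) = 79/71 - 28 = -1909/71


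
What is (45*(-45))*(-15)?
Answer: 30375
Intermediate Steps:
(45*(-45))*(-15) = -2025*(-15) = 30375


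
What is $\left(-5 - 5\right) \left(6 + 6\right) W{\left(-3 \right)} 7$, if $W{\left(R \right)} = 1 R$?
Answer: $2520$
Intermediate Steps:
$W{\left(R \right)} = R$
$\left(-5 - 5\right) \left(6 + 6\right) W{\left(-3 \right)} 7 = \left(-5 - 5\right) \left(6 + 6\right) \left(-3\right) 7 = \left(-10\right) 12 \left(-3\right) 7 = \left(-120\right) \left(-3\right) 7 = 360 \cdot 7 = 2520$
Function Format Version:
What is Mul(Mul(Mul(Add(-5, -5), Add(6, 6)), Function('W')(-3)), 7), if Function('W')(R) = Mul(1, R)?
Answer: 2520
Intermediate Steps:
Function('W')(R) = R
Mul(Mul(Mul(Add(-5, -5), Add(6, 6)), Function('W')(-3)), 7) = Mul(Mul(Mul(Add(-5, -5), Add(6, 6)), -3), 7) = Mul(Mul(Mul(-10, 12), -3), 7) = Mul(Mul(-120, -3), 7) = Mul(360, 7) = 2520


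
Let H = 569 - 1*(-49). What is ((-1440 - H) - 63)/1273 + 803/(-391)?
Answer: -1851530/497743 ≈ -3.7199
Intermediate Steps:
H = 618 (H = 569 + 49 = 618)
((-1440 - H) - 63)/1273 + 803/(-391) = ((-1440 - 1*618) - 63)/1273 + 803/(-391) = ((-1440 - 618) - 63)*(1/1273) + 803*(-1/391) = (-2058 - 63)*(1/1273) - 803/391 = -2121*1/1273 - 803/391 = -2121/1273 - 803/391 = -1851530/497743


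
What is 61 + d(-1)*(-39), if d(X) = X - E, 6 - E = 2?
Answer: 256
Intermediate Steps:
E = 4 (E = 6 - 1*2 = 6 - 2 = 4)
d(X) = -4 + X (d(X) = X - 1*4 = X - 4 = -4 + X)
61 + d(-1)*(-39) = 61 + (-4 - 1)*(-39) = 61 - 5*(-39) = 61 + 195 = 256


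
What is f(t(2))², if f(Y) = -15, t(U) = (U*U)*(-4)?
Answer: 225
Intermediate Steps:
t(U) = -4*U² (t(U) = U²*(-4) = -4*U²)
f(t(2))² = (-15)² = 225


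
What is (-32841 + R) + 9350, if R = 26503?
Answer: 3012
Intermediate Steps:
(-32841 + R) + 9350 = (-32841 + 26503) + 9350 = -6338 + 9350 = 3012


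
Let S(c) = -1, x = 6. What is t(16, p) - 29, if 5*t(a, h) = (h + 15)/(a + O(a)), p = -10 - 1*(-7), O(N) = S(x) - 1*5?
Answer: -719/25 ≈ -28.760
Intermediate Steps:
O(N) = -6 (O(N) = -1 - 1*5 = -1 - 5 = -6)
p = -3 (p = -10 + 7 = -3)
t(a, h) = (15 + h)/(5*(-6 + a)) (t(a, h) = ((h + 15)/(a - 6))/5 = ((15 + h)/(-6 + a))/5 = (15 + h)/(5*(-6 + a)))
t(16, p) - 29 = (15 - 3)/(5*(-6 + 16)) - 29 = (⅕)*12/10 - 29 = (⅕)*(⅒)*12 - 29 = 6/25 - 29 = -719/25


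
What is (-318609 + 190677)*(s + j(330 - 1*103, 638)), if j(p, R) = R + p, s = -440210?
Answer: 56206284540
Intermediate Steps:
(-318609 + 190677)*(s + j(330 - 1*103, 638)) = (-318609 + 190677)*(-440210 + (638 + (330 - 1*103))) = -127932*(-440210 + (638 + (330 - 103))) = -127932*(-440210 + (638 + 227)) = -127932*(-440210 + 865) = -127932*(-439345) = 56206284540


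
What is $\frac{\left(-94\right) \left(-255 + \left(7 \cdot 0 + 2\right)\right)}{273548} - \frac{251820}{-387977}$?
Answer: $\frac{3550533017}{4824106018} \approx 0.736$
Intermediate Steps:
$\frac{\left(-94\right) \left(-255 + \left(7 \cdot 0 + 2\right)\right)}{273548} - \frac{251820}{-387977} = - 94 \left(-255 + \left(0 + 2\right)\right) \frac{1}{273548} - - \frac{251820}{387977} = - 94 \left(-255 + 2\right) \frac{1}{273548} + \frac{251820}{387977} = \left(-94\right) \left(-253\right) \frac{1}{273548} + \frac{251820}{387977} = 23782 \cdot \frac{1}{273548} + \frac{251820}{387977} = \frac{1081}{12434} + \frac{251820}{387977} = \frac{3550533017}{4824106018}$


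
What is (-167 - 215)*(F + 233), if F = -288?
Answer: 21010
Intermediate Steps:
(-167 - 215)*(F + 233) = (-167 - 215)*(-288 + 233) = -382*(-55) = 21010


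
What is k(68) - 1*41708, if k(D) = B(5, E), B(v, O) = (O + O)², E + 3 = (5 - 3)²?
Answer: -41704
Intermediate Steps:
E = 1 (E = -3 + (5 - 3)² = -3 + 2² = -3 + 4 = 1)
B(v, O) = 4*O² (B(v, O) = (2*O)² = 4*O²)
k(D) = 4 (k(D) = 4*1² = 4*1 = 4)
k(68) - 1*41708 = 4 - 1*41708 = 4 - 41708 = -41704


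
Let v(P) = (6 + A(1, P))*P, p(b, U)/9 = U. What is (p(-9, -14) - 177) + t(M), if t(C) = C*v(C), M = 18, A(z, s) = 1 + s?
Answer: 7797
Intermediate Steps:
p(b, U) = 9*U
v(P) = P*(7 + P) (v(P) = (6 + (1 + P))*P = (7 + P)*P = P*(7 + P))
t(C) = C**2*(7 + C) (t(C) = C*(C*(7 + C)) = C**2*(7 + C))
(p(-9, -14) - 177) + t(M) = (9*(-14) - 177) + 18**2*(7 + 18) = (-126 - 177) + 324*25 = -303 + 8100 = 7797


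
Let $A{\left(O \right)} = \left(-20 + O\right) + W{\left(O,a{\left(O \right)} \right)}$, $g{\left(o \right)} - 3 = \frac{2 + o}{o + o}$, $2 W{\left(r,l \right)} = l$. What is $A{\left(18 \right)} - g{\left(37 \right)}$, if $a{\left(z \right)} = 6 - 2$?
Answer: $- \frac{261}{74} \approx -3.527$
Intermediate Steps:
$a{\left(z \right)} = 4$ ($a{\left(z \right)} = 6 - 2 = 4$)
$W{\left(r,l \right)} = \frac{l}{2}$
$g{\left(o \right)} = 3 + \frac{2 + o}{2 o}$ ($g{\left(o \right)} = 3 + \frac{2 + o}{o + o} = 3 + \frac{2 + o}{2 o}$)
$A{\left(O \right)} = -18 + O$ ($A{\left(O \right)} = \left(-20 + O\right) + \frac{1}{2} \cdot 4 = \left(-20 + O\right) + 2 = -18 + O$)
$A{\left(18 \right)} - g{\left(37 \right)} = \left(-18 + 18\right) - \left(\frac{7}{2} + \frac{1}{37}\right) = 0 - \left(\frac{7}{2} + \frac{1}{37}\right) = 0 - \frac{261}{74} = - \frac{261}{74}$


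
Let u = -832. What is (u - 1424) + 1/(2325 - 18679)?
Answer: -36894625/16354 ≈ -2256.0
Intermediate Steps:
(u - 1424) + 1/(2325 - 18679) = (-832 - 1424) + 1/(2325 - 18679) = -2256 + 1/(-16354) = -2256 - 1/16354 = -36894625/16354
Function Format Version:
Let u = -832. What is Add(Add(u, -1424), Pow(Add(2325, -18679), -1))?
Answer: Rational(-36894625, 16354) ≈ -2256.0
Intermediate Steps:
Add(Add(u, -1424), Pow(Add(2325, -18679), -1)) = Add(Add(-832, -1424), Pow(Add(2325, -18679), -1)) = Add(-2256, Pow(-16354, -1)) = Add(-2256, Rational(-1, 16354)) = Rational(-36894625, 16354)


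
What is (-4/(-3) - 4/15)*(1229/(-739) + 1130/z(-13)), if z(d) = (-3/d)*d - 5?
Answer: -563268/3695 ≈ -152.44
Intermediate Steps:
z(d) = -8 (z(d) = -3 - 5 = -8)
(-4/(-3) - 4/15)*(1229/(-739) + 1130/z(-13)) = (-4/(-3) - 4/15)*(1229/(-739) + 1130/(-8)) = (-4*(-⅓) - 4*1/15)*(1229*(-1/739) + 1130*(-⅛)) = (4/3 - 4/15)*(-1229/739 - 565/4) = (16/15)*(-422451/2956) = -563268/3695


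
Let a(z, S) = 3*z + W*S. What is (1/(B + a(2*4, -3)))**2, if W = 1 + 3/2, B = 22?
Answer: 4/5929 ≈ 0.00067465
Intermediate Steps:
W = 5/2 (W = 1 + 3*(1/2) = 1 + 3/2 = 5/2 ≈ 2.5000)
a(z, S) = 3*z + 5*S/2
(1/(B + a(2*4, -3)))**2 = (1/(22 + (3*(2*4) + (5/2)*(-3))))**2 = (1/(22 + (3*8 - 15/2)))**2 = (1/(22 + (24 - 15/2)))**2 = (1/(22 + 33/2))**2 = (1/(77/2))**2 = (2/77)**2 = 4/5929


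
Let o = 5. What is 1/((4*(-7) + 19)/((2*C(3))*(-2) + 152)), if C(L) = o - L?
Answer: -16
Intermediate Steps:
C(L) = 5 - L
1/((4*(-7) + 19)/((2*C(3))*(-2) + 152)) = 1/((4*(-7) + 19)/((2*(5 - 1*3))*(-2) + 152)) = 1/((-28 + 19)/((2*(5 - 3))*(-2) + 152)) = 1/(-9/((2*2)*(-2) + 152)) = 1/(-9/(4*(-2) + 152)) = 1/(-9/(-8 + 152)) = 1/(-9/144) = 1/(-9*1/144) = 1/(-1/16) = -16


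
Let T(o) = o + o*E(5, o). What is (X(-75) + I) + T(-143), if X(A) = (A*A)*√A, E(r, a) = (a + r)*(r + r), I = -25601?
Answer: 171596 + 28125*I*√3 ≈ 1.716e+5 + 48714.0*I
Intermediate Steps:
E(r, a) = 2*r*(a + r) (E(r, a) = (a + r)*(2*r) = 2*r*(a + r))
T(o) = o + o*(50 + 10*o) (T(o) = o + o*(2*5*(o + 5)) = o + o*(2*5*(5 + o)) = o + o*(50 + 10*o))
X(A) = A^(5/2) (X(A) = A²*√A = A^(5/2))
(X(-75) + I) + T(-143) = ((-75)^(5/2) - 25601) - 143*(51 + 10*(-143)) = (28125*I*√3 - 25601) - 143*(51 - 1430) = (-25601 + 28125*I*√3) - 143*(-1379) = (-25601 + 28125*I*√3) + 197197 = 171596 + 28125*I*√3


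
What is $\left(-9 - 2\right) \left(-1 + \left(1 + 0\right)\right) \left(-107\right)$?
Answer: $0$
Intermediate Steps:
$\left(-9 - 2\right) \left(-1 + \left(1 + 0\right)\right) \left(-107\right) = - 11 \left(-1 + 1\right) \left(-107\right) = \left(-11\right) 0 \left(-107\right) = 0 \left(-107\right) = 0$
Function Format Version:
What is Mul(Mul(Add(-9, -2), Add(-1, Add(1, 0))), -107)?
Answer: 0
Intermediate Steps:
Mul(Mul(Add(-9, -2), Add(-1, Add(1, 0))), -107) = Mul(Mul(-11, Add(-1, 1)), -107) = Mul(Mul(-11, 0), -107) = Mul(0, -107) = 0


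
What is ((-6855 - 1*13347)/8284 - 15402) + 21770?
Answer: 26366155/4142 ≈ 6365.6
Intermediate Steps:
((-6855 - 1*13347)/8284 - 15402) + 21770 = ((-6855 - 13347)*(1/8284) - 15402) + 21770 = (-20202*1/8284 - 15402) + 21770 = (-10101/4142 - 15402) + 21770 = -63805185/4142 + 21770 = 26366155/4142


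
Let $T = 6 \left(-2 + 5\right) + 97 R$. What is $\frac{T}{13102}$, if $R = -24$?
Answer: $- \frac{1155}{6551} \approx -0.17631$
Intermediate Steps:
$T = -2310$ ($T = 6 \left(-2 + 5\right) + 97 \left(-24\right) = 6 \cdot 3 - 2328 = 18 - 2328 = -2310$)
$\frac{T}{13102} = - \frac{2310}{13102} = \left(-2310\right) \frac{1}{13102} = - \frac{1155}{6551}$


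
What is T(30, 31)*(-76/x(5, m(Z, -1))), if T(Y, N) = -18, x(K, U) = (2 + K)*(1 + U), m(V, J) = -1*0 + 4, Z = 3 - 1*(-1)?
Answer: 1368/35 ≈ 39.086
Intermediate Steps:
Z = 4 (Z = 3 + 1 = 4)
m(V, J) = 4 (m(V, J) = 0 + 4 = 4)
x(K, U) = (1 + U)*(2 + K)
T(30, 31)*(-76/x(5, m(Z, -1))) = -(-1368)/(2 + 5 + 2*4 + 5*4) = -(-1368)/(2 + 5 + 8 + 20) = -(-1368)/35 = -18*(-76/35) = 1368/35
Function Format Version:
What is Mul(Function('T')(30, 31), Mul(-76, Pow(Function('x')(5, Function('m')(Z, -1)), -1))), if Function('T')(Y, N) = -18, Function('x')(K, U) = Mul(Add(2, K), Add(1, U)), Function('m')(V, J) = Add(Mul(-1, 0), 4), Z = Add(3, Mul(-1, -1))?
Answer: Rational(1368, 35) ≈ 39.086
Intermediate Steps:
Z = 4 (Z = Add(3, 1) = 4)
Function('m')(V, J) = 4 (Function('m')(V, J) = Add(0, 4) = 4)
Function('x')(K, U) = Mul(Add(1, U), Add(2, K))
Mul(Function('T')(30, 31), Mul(-76, Pow(Function('x')(5, Function('m')(Z, -1)), -1))) = Mul(-18, Mul(-76, Pow(Add(2, 5, Mul(2, 4), Mul(5, 4)), -1))) = Mul(-18, Mul(-76, Pow(Add(2, 5, 8, 20), -1))) = Mul(-18, Mul(-76, Pow(35, -1))) = Mul(-18, Mul(-76, Rational(1, 35))) = Mul(-18, Rational(-76, 35)) = Rational(1368, 35)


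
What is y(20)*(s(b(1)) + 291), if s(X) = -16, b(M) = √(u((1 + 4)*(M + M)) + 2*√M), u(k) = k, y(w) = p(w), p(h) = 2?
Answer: 550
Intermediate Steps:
y(w) = 2
b(M) = √(2*√M + 10*M) (b(M) = √((1 + 4)*(M + M) + 2*√M) = √(5*(2*M) + 2*√M) = √(10*M + 2*√M) = √(2*√M + 10*M))
y(20)*(s(b(1)) + 291) = 2*(-16 + 291) = 2*275 = 550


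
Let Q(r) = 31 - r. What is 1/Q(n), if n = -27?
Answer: 1/58 ≈ 0.017241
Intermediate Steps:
1/Q(n) = 1/(31 - 1*(-27)) = 1/(31 + 27) = 1/58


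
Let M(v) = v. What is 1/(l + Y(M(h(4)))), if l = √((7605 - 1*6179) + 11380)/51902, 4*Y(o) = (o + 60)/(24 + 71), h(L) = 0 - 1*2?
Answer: 3710733749510/566259577091 - 468415550*√12806/566259577091 ≈ 6.4594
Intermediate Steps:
h(L) = -2 (h(L) = 0 - 2 = -2)
Y(o) = 3/19 + o/380 (Y(o) = ((o + 60)/(24 + 71))/4 = ((60 + o)/95)/4 = ((60 + o)*(1/95))/4 = (12/19 + o/95)/4 = 3/19 + o/380)
l = √12806/51902 (l = √((7605 - 6179) + 11380)*(1/51902) = √(1426 + 11380)*(1/51902) = √12806*(1/51902) = √12806/51902 ≈ 0.0021803)
1/(l + Y(M(h(4)))) = 1/(√12806/51902 + (3/19 + (1/380)*(-2))) = 1/(√12806/51902 + (3/19 - 1/190)) = 1/(√12806/51902 + 29/190) = 1/(29/190 + √12806/51902)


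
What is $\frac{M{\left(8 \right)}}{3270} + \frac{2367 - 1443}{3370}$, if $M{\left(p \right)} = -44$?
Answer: $\frac{28732}{110199} \approx 0.26073$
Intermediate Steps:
$\frac{M{\left(8 \right)}}{3270} + \frac{2367 - 1443}{3370} = - \frac{44}{3270} + \frac{2367 - 1443}{3370} = \left(-44\right) \frac{1}{3270} + 924 \cdot \frac{1}{3370} = - \frac{22}{1635} + \frac{462}{1685} = \frac{28732}{110199}$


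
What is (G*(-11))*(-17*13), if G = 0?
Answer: 0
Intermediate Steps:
(G*(-11))*(-17*13) = (0*(-11))*(-17*13) = 0*(-221) = 0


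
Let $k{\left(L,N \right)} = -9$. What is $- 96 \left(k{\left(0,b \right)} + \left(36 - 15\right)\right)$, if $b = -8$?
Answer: $-1152$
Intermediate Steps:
$- 96 \left(k{\left(0,b \right)} + \left(36 - 15\right)\right) = - 96 \left(-9 + \left(36 - 15\right)\right) = - 96 \left(-9 + 21\right) = \left(-96\right) 12 = -1152$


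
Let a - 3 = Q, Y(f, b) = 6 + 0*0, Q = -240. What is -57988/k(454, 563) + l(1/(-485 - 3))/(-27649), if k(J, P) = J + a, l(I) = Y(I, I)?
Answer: -229044502/857119 ≈ -267.23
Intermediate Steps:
Y(f, b) = 6 (Y(f, b) = 6 + 0 = 6)
a = -237 (a = 3 - 240 = -237)
l(I) = 6
k(J, P) = -237 + J (k(J, P) = J - 237 = -237 + J)
-57988/k(454, 563) + l(1/(-485 - 3))/(-27649) = -57988/(-237 + 454) + 6/(-27649) = -57988/217 + 6*(-1/27649) = -57988*1/217 - 6/27649 = -8284/31 - 6/27649 = -229044502/857119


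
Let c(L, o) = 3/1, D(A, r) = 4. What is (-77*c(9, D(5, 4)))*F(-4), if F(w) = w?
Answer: 924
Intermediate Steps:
c(L, o) = 3 (c(L, o) = 3*1 = 3)
(-77*c(9, D(5, 4)))*F(-4) = -77*3*(-4) = -231*(-4) = 924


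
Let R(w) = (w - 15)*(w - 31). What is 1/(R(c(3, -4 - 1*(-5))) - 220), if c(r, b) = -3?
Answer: 1/392 ≈ 0.0025510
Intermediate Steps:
R(w) = (-31 + w)*(-15 + w) (R(w) = (-15 + w)*(-31 + w) = (-31 + w)*(-15 + w))
1/(R(c(3, -4 - 1*(-5))) - 220) = 1/((465 + (-3)² - 46*(-3)) - 220) = 1/((465 + 9 + 138) - 220) = 1/(612 - 220) = 1/392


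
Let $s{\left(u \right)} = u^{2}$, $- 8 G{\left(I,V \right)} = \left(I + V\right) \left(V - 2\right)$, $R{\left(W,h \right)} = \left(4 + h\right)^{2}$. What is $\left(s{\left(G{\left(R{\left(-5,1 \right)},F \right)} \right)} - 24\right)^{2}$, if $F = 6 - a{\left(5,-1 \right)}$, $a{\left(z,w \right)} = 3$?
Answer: $\frac{2209}{16} \approx 138.06$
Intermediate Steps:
$F = 3$ ($F = 6 - 3 = 3$)
$G{\left(I,V \right)} = - \frac{\left(-2 + V\right) \left(I + V\right)}{8}$ ($G{\left(I,V \right)} = - \frac{\left(I + V\right) \left(V - 2\right)}{8} = - \frac{\left(I + V\right) \left(-2 + V\right)}{8} = - \frac{\left(-2 + V\right) \left(I + V\right)}{8}$)
$\left(s{\left(G{\left(R{\left(-5,1 \right)},F \right)} \right)} - 24\right)^{2} = \left(\left(- \frac{3^{2}}{8} + \frac{\left(4 + 1\right)^{2}}{4} + \frac{1}{4} \cdot 3 - \frac{1}{8} \left(4 + 1\right)^{2} \cdot 3\right)^{2} - 24\right)^{2} = \left(\left(\left(- \frac{1}{8}\right) 9 + \frac{5^{2}}{4} + \frac{3}{4} - \frac{1}{8} \cdot 5^{2} \cdot 3\right)^{2} - 24\right)^{2} = \left(\left(- \frac{9}{8} + \frac{1}{4} \cdot 25 + \frac{3}{4} - \frac{25}{8} \cdot 3\right)^{2} - 24\right)^{2} = \left(\left(- \frac{9}{8} + \frac{25}{4} + \frac{3}{4} - \frac{75}{8}\right)^{2} - 24\right)^{2} = \left(\left(- \frac{7}{2}\right)^{2} - 24\right)^{2} = \left(\frac{49}{4} - 24\right)^{2} = \left(- \frac{47}{4}\right)^{2} = \frac{2209}{16}$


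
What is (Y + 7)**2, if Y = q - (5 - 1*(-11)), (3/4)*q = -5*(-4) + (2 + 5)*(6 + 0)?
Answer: 48841/9 ≈ 5426.8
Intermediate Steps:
q = 248/3 (q = 4*(-5*(-4) + (2 + 5)*(6 + 0))/3 = 4*(20 + 7*6)/3 = 4*(20 + 42)/3 = (4/3)*62 = 248/3 ≈ 82.667)
Y = 200/3 (Y = 248/3 - (5 - 1*(-11)) = 248/3 - (5 + 11) = 248/3 - 1*16 = 248/3 - 16 = 200/3 ≈ 66.667)
(Y + 7)**2 = (200/3 + 7)**2 = (221/3)**2 = 48841/9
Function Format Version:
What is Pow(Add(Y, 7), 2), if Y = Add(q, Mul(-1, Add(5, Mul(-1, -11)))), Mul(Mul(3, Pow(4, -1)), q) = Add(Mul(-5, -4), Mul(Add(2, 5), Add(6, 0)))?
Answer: Rational(48841, 9) ≈ 5426.8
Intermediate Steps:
q = Rational(248, 3) (q = Mul(Rational(4, 3), Add(Mul(-5, -4), Mul(Add(2, 5), Add(6, 0)))) = Mul(Rational(4, 3), Add(20, Mul(7, 6))) = Mul(Rational(4, 3), Add(20, 42)) = Mul(Rational(4, 3), 62) = Rational(248, 3) ≈ 82.667)
Y = Rational(200, 3) (Y = Add(Rational(248, 3), Mul(-1, Add(5, Mul(-1, -11)))) = Add(Rational(248, 3), Mul(-1, Add(5, 11))) = Add(Rational(248, 3), Mul(-1, 16)) = Add(Rational(248, 3), -16) = Rational(200, 3) ≈ 66.667)
Pow(Add(Y, 7), 2) = Pow(Add(Rational(200, 3), 7), 2) = Pow(Rational(221, 3), 2) = Rational(48841, 9)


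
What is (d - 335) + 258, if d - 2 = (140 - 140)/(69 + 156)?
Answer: -75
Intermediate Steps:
d = 2 (d = 2 + (140 - 140)/(69 + 156) = 2 + 0/225 = 2 + 0*(1/225) = 2 + 0 = 2)
(d - 335) + 258 = (2 - 335) + 258 = -333 + 258 = -75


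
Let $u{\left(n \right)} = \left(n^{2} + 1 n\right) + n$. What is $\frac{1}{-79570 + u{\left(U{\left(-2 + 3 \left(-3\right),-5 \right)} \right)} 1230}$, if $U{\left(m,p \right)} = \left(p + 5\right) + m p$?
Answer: $\frac{1}{3776480} \approx 2.648 \cdot 10^{-7}$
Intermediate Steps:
$U{\left(m,p \right)} = 5 + p + m p$ ($U{\left(m,p \right)} = \left(5 + p\right) + m p = 5 + p + m p$)
$u{\left(n \right)} = n^{2} + 2 n$ ($u{\left(n \right)} = \left(n^{2} + n\right) + n = \left(n + n^{2}\right) + n = n^{2} + 2 n$)
$\frac{1}{-79570 + u{\left(U{\left(-2 + 3 \left(-3\right),-5 \right)} \right)} 1230} = \frac{1}{-79570 + \left(5 - 5 + \left(-2 + 3 \left(-3\right)\right) \left(-5\right)\right) \left(2 + \left(5 - 5 + \left(-2 + 3 \left(-3\right)\right) \left(-5\right)\right)\right) 1230} = \frac{1}{-79570 + \left(5 - 5 + \left(-2 - 9\right) \left(-5\right)\right) \left(2 + \left(5 - 5 + \left(-2 - 9\right) \left(-5\right)\right)\right) 1230} = \frac{1}{-79570 + \left(5 - 5 - -55\right) \left(2 - -55\right) 1230} = \frac{1}{-79570 + \left(5 - 5 + 55\right) \left(2 + \left(5 - 5 + 55\right)\right) 1230} = \frac{1}{-79570 + 55 \left(2 + 55\right) 1230} = \frac{1}{-79570 + 55 \cdot 57 \cdot 1230} = \frac{1}{-79570 + 3135 \cdot 1230} = \frac{1}{-79570 + 3856050} = \frac{1}{3776480}$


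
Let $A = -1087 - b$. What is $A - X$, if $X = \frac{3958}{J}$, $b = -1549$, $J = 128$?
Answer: $\frac{27589}{64} \approx 431.08$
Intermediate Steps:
$X = \frac{1979}{64}$ ($X = \frac{3958}{128} = 3958 \cdot \frac{1}{128} = \frac{1979}{64} \approx 30.922$)
$A = 462$ ($A = -1087 - -1549 = -1087 + 1549 = 462$)
$A - X = 462 - \frac{1979}{64} = \frac{27589}{64}$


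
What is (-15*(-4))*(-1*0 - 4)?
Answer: -240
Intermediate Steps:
(-15*(-4))*(-1*0 - 4) = 60*(0 - 4) = 60*(-4) = -240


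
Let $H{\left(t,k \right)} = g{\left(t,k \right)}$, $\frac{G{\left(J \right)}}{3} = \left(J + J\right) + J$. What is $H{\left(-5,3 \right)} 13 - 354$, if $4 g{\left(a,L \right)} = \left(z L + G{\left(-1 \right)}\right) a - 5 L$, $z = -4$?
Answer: $- \frac{123}{2} \approx -61.5$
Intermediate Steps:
$G{\left(J \right)} = 9 J$ ($G{\left(J \right)} = 3 \left(\left(J + J\right) + J\right) = 3 \left(2 J + J\right) = 3 \cdot 3 J = 9 J$)
$g{\left(a,L \right)} = - \frac{5 L}{4} + \frac{a \left(-9 - 4 L\right)}{4}$ ($g{\left(a,L \right)} = \frac{\left(- 4 L + 9 \left(-1\right)\right) a - 5 L}{4} = \frac{\left(- 4 L - 9\right) a - 5 L}{4} = \frac{\left(-9 - 4 L\right) a - 5 L}{4} = \frac{a \left(-9 - 4 L\right) - 5 L}{4} = \frac{- 5 L + a \left(-9 - 4 L\right)}{4} = - \frac{5 L}{4} + \frac{a \left(-9 - 4 L\right)}{4}$)
$H{\left(t,k \right)} = - \frac{9 t}{4} - \frac{5 k}{4} - k t$
$H{\left(-5,3 \right)} 13 - 354 = \left(\left(- \frac{9}{4}\right) \left(-5\right) - \frac{15}{4} - 3 \left(-5\right)\right) 13 - 354 = \left(\frac{45}{4} - \frac{15}{4} + 15\right) 13 - 354 = \frac{45}{2} \cdot 13 - 354 = \frac{585}{2} - 354 = - \frac{123}{2}$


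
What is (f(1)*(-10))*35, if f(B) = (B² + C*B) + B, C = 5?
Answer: -2450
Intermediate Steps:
f(B) = B² + 6*B (f(B) = (B² + 5*B) + B = B² + 6*B)
(f(1)*(-10))*35 = ((1*(6 + 1))*(-10))*35 = ((1*7)*(-10))*35 = (7*(-10))*35 = -70*35 = -2450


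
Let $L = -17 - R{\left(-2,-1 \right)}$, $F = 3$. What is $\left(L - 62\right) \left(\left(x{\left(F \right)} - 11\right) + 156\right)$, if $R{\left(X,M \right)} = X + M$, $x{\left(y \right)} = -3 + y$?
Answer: $-11020$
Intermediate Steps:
$R{\left(X,M \right)} = M + X$
$L = -14$ ($L = -17 - \left(-1 - 2\right) = -17 - -3 = -17 + 3 = -14$)
$\left(L - 62\right) \left(\left(x{\left(F \right)} - 11\right) + 156\right) = \left(-14 - 62\right) \left(\left(\left(-3 + 3\right) - 11\right) + 156\right) = - 76 \left(\left(0 - 11\right) + 156\right) = - 76 \left(-11 + 156\right) = \left(-76\right) 145 = -11020$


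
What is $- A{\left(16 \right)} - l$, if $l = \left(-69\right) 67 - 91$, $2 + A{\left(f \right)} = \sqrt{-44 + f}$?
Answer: $4716 - 2 i \sqrt{7} \approx 4716.0 - 5.2915 i$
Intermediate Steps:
$A{\left(f \right)} = -2 + \sqrt{-44 + f}$
$l = -4714$ ($l = -4623 - 91 = -4714$)
$- A{\left(16 \right)} - l = - (-2 + \sqrt{-44 + 16}) - -4714 = - (-2 + \sqrt{-28}) + 4714 = - (-2 + 2 i \sqrt{7}) + 4714 = \left(2 - 2 i \sqrt{7}\right) + 4714 = 4716 - 2 i \sqrt{7}$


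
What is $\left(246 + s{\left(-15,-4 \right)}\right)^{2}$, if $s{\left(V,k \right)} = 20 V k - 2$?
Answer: $2085136$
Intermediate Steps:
$s{\left(V,k \right)} = -2 + 20 V k$ ($s{\left(V,k \right)} = 20 V k - 2 = -2 + 20 V k$)
$\left(246 + s{\left(-15,-4 \right)}\right)^{2} = \left(246 - \left(2 + 300 \left(-4\right)\right)\right)^{2} = \left(246 + \left(-2 + 1200\right)\right)^{2} = \left(246 + 1198\right)^{2} = 1444^{2} = 2085136$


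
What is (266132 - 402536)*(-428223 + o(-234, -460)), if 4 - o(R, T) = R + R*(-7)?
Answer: 58602295692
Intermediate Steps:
o(R, T) = 4 + 6*R (o(R, T) = 4 - (R + R*(-7)) = 4 - (R - 7*R) = 4 - (-6)*R = 4 + 6*R)
(266132 - 402536)*(-428223 + o(-234, -460)) = (266132 - 402536)*(-428223 + (4 + 6*(-234))) = -136404*(-428223 + (4 - 1404)) = -136404*(-428223 - 1400) = -136404*(-429623) = 58602295692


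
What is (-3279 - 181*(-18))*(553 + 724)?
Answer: -26817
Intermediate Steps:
(-3279 - 181*(-18))*(553 + 724) = (-3279 + 3258)*1277 = -21*1277 = -26817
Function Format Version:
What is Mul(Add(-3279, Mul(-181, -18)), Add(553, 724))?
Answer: -26817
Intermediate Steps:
Mul(Add(-3279, Mul(-181, -18)), Add(553, 724)) = Mul(Add(-3279, 3258), 1277) = Mul(-21, 1277) = -26817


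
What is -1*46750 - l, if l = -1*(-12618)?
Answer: -59368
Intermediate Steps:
l = 12618
-1*46750 - l = -1*46750 - 1*12618 = -46750 - 12618 = -59368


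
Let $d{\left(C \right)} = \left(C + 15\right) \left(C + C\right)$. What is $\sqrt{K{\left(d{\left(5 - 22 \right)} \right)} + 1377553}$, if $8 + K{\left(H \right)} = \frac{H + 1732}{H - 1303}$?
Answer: $\frac{\sqrt{84042553985}}{247} \approx 1173.7$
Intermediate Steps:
$d{\left(C \right)} = 2 C \left(15 + C\right)$ ($d{\left(C \right)} = \left(15 + C\right) 2 C = 2 C \left(15 + C\right)$)
$K{\left(H \right)} = -8 + \frac{1732 + H}{-1303 + H}$ ($K{\left(H \right)} = -8 + \frac{H + 1732}{H - 1303} = -8 + \frac{1732 + H}{H - 1303} = -8 + \frac{1732 + H}{-1303 + H}$)
$\sqrt{K{\left(d{\left(5 - 22 \right)} \right)} + 1377553} = \sqrt{\frac{12156 - 7 \cdot 2 \left(5 - 22\right) \left(15 + \left(5 - 22\right)\right)}{-1303 + 2 \left(5 - 22\right) \left(15 + \left(5 - 22\right)\right)} + 1377553} = \sqrt{\frac{12156 - 7 \cdot 2 \left(-17\right) \left(15 - 17\right)}{-1303 + 2 \left(-17\right) \left(15 - 17\right)} + 1377553} = \sqrt{\frac{12156 - 7 \cdot 2 \left(-17\right) \left(-2\right)}{-1303 + 2 \left(-17\right) \left(-2\right)} + 1377553} = \sqrt{\frac{12156 - 476}{-1303 + 68} + 1377553} = \sqrt{\frac{12156 - 476}{-1235} + 1377553} = \sqrt{\left(- \frac{1}{1235}\right) 11680 + 1377553} = \sqrt{- \frac{2336}{247} + 1377553} = \sqrt{\frac{340253255}{247}} = \frac{\sqrt{84042553985}}{247}$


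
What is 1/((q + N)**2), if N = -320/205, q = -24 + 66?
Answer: 1681/2748964 ≈ 0.00061150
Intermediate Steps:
q = 42
N = -64/41 (N = -320*1/205 = -64/41 ≈ -1.5610)
1/((q + N)**2) = 1/((42 - 64/41)**2) = 1/((1658/41)**2) = 1/(2748964/1681) = 1681/2748964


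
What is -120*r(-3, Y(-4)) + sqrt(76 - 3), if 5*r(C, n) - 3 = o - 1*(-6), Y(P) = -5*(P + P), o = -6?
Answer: -72 + sqrt(73) ≈ -63.456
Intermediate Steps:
Y(P) = -10*P
r(C, n) = 3/5 (r(C, n) = 3/5 + (-6 - 1*(-6))/5 = 3/5 + (-6 + 6)/5 = 3/5 + (1/5)*0 = 3/5 + 0 = 3/5)
-120*r(-3, Y(-4)) + sqrt(76 - 3) = -120*3/5 + sqrt(76 - 3) = -72 + sqrt(73)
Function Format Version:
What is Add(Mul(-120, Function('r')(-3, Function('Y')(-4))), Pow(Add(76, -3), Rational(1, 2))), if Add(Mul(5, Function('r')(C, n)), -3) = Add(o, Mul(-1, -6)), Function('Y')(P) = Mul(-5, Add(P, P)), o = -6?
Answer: Add(-72, Pow(73, Rational(1, 2))) ≈ -63.456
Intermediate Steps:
Function('Y')(P) = Mul(-10, P) (Function('Y')(P) = Mul(-5, Mul(2, P)) = Mul(-10, P))
Function('r')(C, n) = Rational(3, 5) (Function('r')(C, n) = Add(Rational(3, 5), Mul(Rational(1, 5), Add(-6, Mul(-1, -6)))) = Add(Rational(3, 5), Mul(Rational(1, 5), Add(-6, 6))) = Add(Rational(3, 5), Mul(Rational(1, 5), 0)) = Add(Rational(3, 5), 0) = Rational(3, 5))
Add(Mul(-120, Function('r')(-3, Function('Y')(-4))), Pow(Add(76, -3), Rational(1, 2))) = Add(Mul(-120, Rational(3, 5)), Pow(Add(76, -3), Rational(1, 2))) = Add(-72, Pow(73, Rational(1, 2)))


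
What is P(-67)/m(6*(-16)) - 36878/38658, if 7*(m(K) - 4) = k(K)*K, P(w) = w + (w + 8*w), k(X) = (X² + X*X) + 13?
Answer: -2325652627/2444693262 ≈ -0.95131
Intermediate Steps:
k(X) = 13 + 2*X² (k(X) = (X² + X²) + 13 = 2*X² + 13 = 13 + 2*X²)
P(w) = 10*w (P(w) = w + 9*w = 10*w)
m(K) = 4 + K*(13 + 2*K²)/7 (m(K) = 4 + ((13 + 2*K²)*K)/7 = 4 + (K*(13 + 2*K²))/7 = 4 + K*(13 + 2*K²)/7)
P(-67)/m(6*(-16)) - 36878/38658 = (10*(-67))/(4 + (6*(-16))*(13 + 2*(6*(-16))²)/7) - 36878/38658 = -670/(4 + (⅐)*(-96)*(13 + 2*(-96)²)) - 36878*1/38658 = -670/(4 + (⅐)*(-96)*(13 + 2*9216)) - 18439/19329 = -670/(4 + (⅐)*(-96)*(13 + 18432)) - 18439/19329 = -670/(4 + (⅐)*(-96)*18445) - 18439/19329 = -670/(4 - 252960) - 18439/19329 = -670/(-252956) - 18439/19329 = -670*(-1/252956) - 18439/19329 = 335/126478 - 18439/19329 = -2325652627/2444693262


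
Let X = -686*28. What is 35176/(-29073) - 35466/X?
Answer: 177721205/279217092 ≈ 0.63650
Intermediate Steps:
X = -19208
35176/(-29073) - 35466/X = 35176/(-29073) - 35466/(-19208) = 35176*(-1/29073) - 35466*(-1/19208) = -35176/29073 + 17733/9604 = 177721205/279217092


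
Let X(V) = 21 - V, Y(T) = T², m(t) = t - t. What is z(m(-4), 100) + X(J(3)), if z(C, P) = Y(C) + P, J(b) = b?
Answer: 118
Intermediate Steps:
m(t) = 0
z(C, P) = P + C² (z(C, P) = C² + P = P + C²)
z(m(-4), 100) + X(J(3)) = (100 + 0²) + (21 - 1*3) = (100 + 0) + (21 - 3) = 100 + 18 = 118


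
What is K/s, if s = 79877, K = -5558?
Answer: -794/11411 ≈ -0.069582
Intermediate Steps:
K/s = -5558/79877 = -5558*1/79877 = -794/11411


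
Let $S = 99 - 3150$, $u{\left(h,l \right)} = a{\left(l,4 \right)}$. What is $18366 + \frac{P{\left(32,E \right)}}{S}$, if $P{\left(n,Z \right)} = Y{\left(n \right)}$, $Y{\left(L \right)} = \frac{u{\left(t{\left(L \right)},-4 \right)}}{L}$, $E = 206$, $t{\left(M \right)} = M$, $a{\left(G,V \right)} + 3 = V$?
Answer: $\frac{1793109311}{97632} \approx 18366.0$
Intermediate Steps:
$a{\left(G,V \right)} = -3 + V$
$u{\left(h,l \right)} = 1$ ($u{\left(h,l \right)} = -3 + 4 = 1$)
$Y{\left(L \right)} = \frac{1}{L}$ ($Y{\left(L \right)} = 1 \frac{1}{L} = \frac{1}{L}$)
$P{\left(n,Z \right)} = \frac{1}{n}$
$S = -3051$ ($S = 99 - 3150 = -3051$)
$18366 + \frac{P{\left(32,E \right)}}{S} = 18366 + \frac{1}{32 \left(-3051\right)} = 18366 + \frac{1}{32} \left(- \frac{1}{3051}\right) = 18366 - \frac{1}{97632} = \frac{1793109311}{97632}$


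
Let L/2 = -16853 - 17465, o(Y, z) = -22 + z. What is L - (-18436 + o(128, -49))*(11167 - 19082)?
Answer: -146551541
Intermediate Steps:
L = -68636 (L = 2*(-16853 - 17465) = 2*(-34318) = -68636)
L - (-18436 + o(128, -49))*(11167 - 19082) = -68636 - (-18436 + (-22 - 49))*(11167 - 19082) = -68636 - (-18436 - 71)*(-7915) = -68636 - (-18507)*(-7915) = -68636 - 1*146482905 = -68636 - 146482905 = -146551541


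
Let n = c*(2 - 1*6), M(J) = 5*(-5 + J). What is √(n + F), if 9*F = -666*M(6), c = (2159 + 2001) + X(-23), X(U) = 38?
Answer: I*√17162 ≈ 131.0*I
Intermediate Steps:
M(J) = -25 + 5*J
c = 4198 (c = (2159 + 2001) + 38 = 4160 + 38 = 4198)
F = -370 (F = (-666*(-25 + 5*6))/9 = (-666*(-25 + 30))/9 = (-666*5)/9 = (⅑)*(-3330) = -370)
n = -16792 (n = 4198*(2 - 1*6) = 4198*(2 - 6) = 4198*(-4) = -16792)
√(n + F) = √(-16792 - 370) = √(-17162) = I*√17162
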